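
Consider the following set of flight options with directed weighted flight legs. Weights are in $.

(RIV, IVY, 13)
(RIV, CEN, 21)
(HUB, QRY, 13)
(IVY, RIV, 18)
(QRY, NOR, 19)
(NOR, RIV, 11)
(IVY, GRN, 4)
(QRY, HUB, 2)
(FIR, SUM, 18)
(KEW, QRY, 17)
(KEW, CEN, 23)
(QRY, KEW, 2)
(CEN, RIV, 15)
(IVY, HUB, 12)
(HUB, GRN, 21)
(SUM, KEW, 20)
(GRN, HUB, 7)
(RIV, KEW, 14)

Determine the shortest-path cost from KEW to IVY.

Compare a few routes:
KEW - QRY - NOR - RIV - IVY: 17+19+11+13 = 60
KEW - CEN - RIV - IVY: 23+15+13 = 51
Cheapest is KEW - CEN - RIV - IVY at $51.

$51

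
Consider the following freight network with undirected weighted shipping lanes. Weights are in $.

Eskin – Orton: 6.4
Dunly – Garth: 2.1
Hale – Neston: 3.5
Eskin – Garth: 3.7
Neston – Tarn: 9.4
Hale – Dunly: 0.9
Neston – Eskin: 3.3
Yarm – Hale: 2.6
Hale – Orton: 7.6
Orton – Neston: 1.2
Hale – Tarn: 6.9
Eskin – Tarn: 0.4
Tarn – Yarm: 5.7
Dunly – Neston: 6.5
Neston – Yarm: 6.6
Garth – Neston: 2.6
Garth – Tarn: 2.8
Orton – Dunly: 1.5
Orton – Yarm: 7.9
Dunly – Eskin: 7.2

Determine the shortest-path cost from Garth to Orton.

$3.6

Enumerating some paths:
Garth - Dunly - Orton: 2.1+1.5 = 3.6
Garth - Tarn - Eskin - Neston - Orton: 2.8+0.4+3.3+1.2 = 7.7
Garth - Neston - Orton: 2.6+1.2 = 3.8
The minimum is $3.6 via Garth - Dunly - Orton.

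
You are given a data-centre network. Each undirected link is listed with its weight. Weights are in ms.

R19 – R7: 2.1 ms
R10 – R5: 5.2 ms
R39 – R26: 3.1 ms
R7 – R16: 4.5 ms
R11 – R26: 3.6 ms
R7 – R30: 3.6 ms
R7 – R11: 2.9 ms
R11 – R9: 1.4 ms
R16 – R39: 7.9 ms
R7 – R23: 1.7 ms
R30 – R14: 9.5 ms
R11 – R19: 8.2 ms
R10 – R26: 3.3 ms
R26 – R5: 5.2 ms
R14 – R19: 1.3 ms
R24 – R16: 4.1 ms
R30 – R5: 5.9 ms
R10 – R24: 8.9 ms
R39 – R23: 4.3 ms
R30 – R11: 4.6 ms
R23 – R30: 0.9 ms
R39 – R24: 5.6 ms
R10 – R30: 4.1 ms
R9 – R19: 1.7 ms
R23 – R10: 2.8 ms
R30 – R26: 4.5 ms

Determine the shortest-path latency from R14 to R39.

Enumerating some paths:
R14 - R19 - R7 - R23 - R39: 1.3+2.1+1.7+4.3 = 9.4
R14 - R19 - R9 - R11 - R26 - R39: 1.3+1.7+1.4+3.6+3.1 = 11.1
Cheapest is R14 - R19 - R7 - R23 - R39 at 9.4 ms.

9.4 ms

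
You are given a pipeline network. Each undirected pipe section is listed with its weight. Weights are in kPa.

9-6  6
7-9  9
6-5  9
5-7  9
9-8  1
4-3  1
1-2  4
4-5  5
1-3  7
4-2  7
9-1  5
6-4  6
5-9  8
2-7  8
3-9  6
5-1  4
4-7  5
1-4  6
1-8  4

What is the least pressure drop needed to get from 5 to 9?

Settle nodes by increasing distance from 5:
5: 0
1: 4  (via 5)
4: 5  (via 5)
3: 6  (via 4)
2: 8  (via 1)
8: 8  (via 1)
9: 8  (via 5)
Shortest route: 5–9 = 8 kPa.

8 kPa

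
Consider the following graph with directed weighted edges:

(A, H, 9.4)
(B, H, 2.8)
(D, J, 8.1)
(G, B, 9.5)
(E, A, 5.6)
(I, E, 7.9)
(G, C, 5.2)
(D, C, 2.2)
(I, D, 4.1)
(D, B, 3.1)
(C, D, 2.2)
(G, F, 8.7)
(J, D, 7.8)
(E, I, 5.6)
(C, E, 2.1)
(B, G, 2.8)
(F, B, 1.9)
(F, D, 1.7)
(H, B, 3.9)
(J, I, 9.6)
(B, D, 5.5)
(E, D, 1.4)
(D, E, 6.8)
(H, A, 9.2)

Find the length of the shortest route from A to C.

Settle nodes by increasing distance from A:
A: 0
H: 9.4  (via A)
B: 13.3  (via H)
G: 16.1  (via B)
D: 18.8  (via B)
C: 21  (via D)
Shortest route: A–H–B–D–C = 21.

21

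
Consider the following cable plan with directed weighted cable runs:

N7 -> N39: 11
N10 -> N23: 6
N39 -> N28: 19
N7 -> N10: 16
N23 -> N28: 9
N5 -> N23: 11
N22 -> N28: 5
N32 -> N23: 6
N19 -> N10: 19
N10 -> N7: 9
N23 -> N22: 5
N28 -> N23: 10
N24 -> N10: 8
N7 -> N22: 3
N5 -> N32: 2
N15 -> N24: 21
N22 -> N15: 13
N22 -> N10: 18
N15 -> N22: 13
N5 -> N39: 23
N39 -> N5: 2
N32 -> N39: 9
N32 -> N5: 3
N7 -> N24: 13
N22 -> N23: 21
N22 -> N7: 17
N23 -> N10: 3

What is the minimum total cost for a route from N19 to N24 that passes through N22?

60

Best N19 to N22: N19–N10–N23–N22 costing 30
Shortest N22→N24: N22–N7–N24 = 30
Total via N22: 30 + 30 = 60.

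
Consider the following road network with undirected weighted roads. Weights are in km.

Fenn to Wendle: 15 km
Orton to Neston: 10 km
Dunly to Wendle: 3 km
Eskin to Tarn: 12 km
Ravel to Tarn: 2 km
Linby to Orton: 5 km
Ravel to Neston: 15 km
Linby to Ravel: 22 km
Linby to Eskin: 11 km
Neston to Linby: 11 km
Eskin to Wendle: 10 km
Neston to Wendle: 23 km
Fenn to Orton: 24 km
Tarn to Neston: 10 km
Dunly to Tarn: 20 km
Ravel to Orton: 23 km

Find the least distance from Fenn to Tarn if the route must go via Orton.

Best Fenn to Orton: Fenn → Orton costing 24
Best Orton to Tarn: Orton → Neston → Tarn costing 20
Total via Orton: 24 + 20 = 44 km.

44 km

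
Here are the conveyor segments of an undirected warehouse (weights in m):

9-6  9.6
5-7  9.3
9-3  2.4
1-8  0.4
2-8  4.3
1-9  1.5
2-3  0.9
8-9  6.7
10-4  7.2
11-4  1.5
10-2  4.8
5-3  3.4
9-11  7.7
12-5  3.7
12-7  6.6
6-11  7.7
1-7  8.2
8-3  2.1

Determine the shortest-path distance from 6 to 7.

Candidate routes:
6 - 9 - 1 - 7: 9.6+1.5+8.2 = 19.3
6 - 9 - 3 - 8 - 1 - 7: 9.6+2.4+2.1+0.4+8.2 = 22.7
6 - 9 - 8 - 1 - 7: 9.6+6.7+0.4+8.2 = 24.9
6 - 9 - 3 - 5 - 7: 9.6+2.4+3.4+9.3 = 24.7
The minimum is 19.3 m via 6 - 9 - 1 - 7.

19.3 m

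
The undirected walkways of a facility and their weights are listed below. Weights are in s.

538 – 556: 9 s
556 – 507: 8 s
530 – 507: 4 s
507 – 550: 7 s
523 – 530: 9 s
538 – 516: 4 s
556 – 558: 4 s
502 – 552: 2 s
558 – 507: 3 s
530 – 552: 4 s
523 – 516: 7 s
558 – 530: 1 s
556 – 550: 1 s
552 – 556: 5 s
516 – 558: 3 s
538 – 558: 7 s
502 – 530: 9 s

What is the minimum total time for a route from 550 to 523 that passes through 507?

Best 550 to 507: 550 → 507 costing 7
Best 507 to 523: 507 → 530 → 523 costing 13
Total via 507: 7 + 13 = 20 s.

20 s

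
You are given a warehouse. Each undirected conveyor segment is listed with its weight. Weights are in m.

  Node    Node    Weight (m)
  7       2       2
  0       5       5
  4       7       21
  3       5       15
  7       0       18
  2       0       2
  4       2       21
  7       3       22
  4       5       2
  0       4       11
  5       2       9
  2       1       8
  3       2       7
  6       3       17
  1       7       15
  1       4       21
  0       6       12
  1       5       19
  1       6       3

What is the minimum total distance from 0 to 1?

10 m

Compare a few routes:
0–2–1: 2+8 = 10
0–6–1: 12+3 = 15
Cheapest is 0–2–1 at 10 m.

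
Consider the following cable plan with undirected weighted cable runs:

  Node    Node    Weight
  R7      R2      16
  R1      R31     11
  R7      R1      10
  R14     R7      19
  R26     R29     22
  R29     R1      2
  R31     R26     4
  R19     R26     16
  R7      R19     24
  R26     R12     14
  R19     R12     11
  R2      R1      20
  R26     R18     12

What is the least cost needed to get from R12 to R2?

49

Enumerating some paths:
R12 → R26 → R31 → R1 → R2: 14+4+11+20 = 49
R12 → R19 → R7 → R2: 11+24+16 = 51
Cheapest is R12 → R26 → R31 → R1 → R2 at 49.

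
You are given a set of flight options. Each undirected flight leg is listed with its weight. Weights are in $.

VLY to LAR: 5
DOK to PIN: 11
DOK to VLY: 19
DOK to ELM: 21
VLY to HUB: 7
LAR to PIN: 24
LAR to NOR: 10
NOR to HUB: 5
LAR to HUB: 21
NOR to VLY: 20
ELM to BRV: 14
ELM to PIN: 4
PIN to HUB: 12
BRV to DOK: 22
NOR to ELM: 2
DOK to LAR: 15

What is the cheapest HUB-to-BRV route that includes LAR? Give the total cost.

$38

Best HUB to LAR: HUB → VLY → LAR costing 12
Shortest LAR→BRV: LAR → NOR → ELM → BRV = 26
Total via LAR: 12 + 26 = $38.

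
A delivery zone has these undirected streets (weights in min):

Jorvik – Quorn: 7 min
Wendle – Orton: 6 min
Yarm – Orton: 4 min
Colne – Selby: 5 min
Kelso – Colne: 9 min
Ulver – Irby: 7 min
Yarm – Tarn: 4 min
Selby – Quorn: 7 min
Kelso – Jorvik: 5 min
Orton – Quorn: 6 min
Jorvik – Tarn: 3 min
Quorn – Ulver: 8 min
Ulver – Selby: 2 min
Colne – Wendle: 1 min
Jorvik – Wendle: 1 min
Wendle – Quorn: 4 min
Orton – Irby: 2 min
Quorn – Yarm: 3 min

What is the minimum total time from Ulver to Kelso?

Settle nodes by increasing distance from Ulver:
Ulver: 0
Selby: 2  (via Ulver)
Irby: 7  (via Ulver)
Colne: 7  (via Selby)
Quorn: 8  (via Ulver)
Wendle: 8  (via Colne)
Orton: 9  (via Irby)
Jorvik: 9  (via Wendle)
Yarm: 11  (via Quorn)
Tarn: 12  (via Jorvik)
Kelso: 14  (via Jorvik)
Shortest route: Ulver → Selby → Colne → Wendle → Jorvik → Kelso = 14 min.

14 min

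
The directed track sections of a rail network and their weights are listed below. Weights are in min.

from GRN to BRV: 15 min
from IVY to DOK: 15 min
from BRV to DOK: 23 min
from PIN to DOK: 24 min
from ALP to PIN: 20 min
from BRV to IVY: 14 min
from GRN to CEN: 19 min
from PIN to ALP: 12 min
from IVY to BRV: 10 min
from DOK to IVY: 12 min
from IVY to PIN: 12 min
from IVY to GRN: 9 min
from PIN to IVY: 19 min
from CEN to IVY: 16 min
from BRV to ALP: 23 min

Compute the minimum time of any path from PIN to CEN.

Settle nodes by increasing distance from PIN:
PIN: 0
ALP: 12  (via PIN)
IVY: 19  (via PIN)
DOK: 24  (via PIN)
GRN: 28  (via IVY)
BRV: 29  (via IVY)
CEN: 47  (via GRN)
Shortest route: PIN → IVY → GRN → CEN = 47 min.

47 min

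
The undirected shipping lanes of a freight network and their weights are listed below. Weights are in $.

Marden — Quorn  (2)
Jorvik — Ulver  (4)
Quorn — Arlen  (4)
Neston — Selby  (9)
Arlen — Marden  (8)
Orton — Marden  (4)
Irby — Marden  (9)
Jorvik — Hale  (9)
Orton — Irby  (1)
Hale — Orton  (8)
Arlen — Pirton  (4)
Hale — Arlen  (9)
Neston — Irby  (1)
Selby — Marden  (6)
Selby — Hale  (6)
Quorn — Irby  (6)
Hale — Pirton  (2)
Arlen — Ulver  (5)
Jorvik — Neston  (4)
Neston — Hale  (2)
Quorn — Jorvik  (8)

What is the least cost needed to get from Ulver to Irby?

$9

Enumerating some paths:
Ulver - Arlen - Pirton - Hale - Neston - Irby: 5+4+2+2+1 = 14
Ulver - Jorvik - Neston - Irby: 4+4+1 = 9
Ulver - Arlen - Quorn - Irby: 5+4+6 = 15
Ulver - Arlen - Quorn - Marden - Orton - Irby: 5+4+2+4+1 = 16
The minimum is $9 via Ulver - Jorvik - Neston - Irby.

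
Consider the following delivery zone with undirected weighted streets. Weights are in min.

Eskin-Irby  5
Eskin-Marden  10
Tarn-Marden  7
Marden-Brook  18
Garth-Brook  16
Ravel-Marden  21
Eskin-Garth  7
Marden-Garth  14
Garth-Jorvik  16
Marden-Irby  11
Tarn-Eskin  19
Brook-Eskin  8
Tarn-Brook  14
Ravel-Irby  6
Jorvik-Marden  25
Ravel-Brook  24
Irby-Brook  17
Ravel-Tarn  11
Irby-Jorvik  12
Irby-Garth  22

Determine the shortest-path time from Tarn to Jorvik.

29 min

Shortest distances from Tarn:
Tarn: 0
Marden: 7  (via Tarn)
Ravel: 11  (via Tarn)
Brook: 14  (via Tarn)
Eskin: 17  (via Marden)
Irby: 17  (via Ravel)
Garth: 21  (via Marden)
Jorvik: 29  (via Irby)
Shortest route: Tarn → Ravel → Irby → Jorvik = 29 min.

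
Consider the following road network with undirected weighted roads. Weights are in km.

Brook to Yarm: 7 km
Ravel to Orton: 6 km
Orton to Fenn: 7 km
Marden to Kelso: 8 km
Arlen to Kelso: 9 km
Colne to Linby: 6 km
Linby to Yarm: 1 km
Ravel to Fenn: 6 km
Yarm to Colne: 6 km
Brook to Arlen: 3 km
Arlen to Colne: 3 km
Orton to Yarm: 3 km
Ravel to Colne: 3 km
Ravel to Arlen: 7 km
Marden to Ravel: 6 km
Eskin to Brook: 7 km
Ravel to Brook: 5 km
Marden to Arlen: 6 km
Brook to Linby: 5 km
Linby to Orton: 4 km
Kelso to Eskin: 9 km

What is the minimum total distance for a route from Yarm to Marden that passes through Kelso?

Shortest Yarm→Kelso: Yarm → Linby → Brook → Arlen → Kelso = 18
Best Kelso to Marden: Kelso → Marden costing 8
Total via Kelso: 18 + 8 = 26 km.

26 km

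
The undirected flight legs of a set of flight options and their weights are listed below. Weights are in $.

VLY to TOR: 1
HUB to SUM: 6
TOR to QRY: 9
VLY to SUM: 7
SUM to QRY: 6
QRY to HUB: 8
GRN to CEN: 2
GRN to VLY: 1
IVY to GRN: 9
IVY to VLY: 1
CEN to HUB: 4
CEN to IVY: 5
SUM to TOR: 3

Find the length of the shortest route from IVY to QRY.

$11

Candidate routes:
IVY - VLY - GRN - CEN - HUB - QRY: 1+1+2+4+8 = 16
IVY - CEN - HUB - QRY: 5+4+8 = 17
IVY - VLY - TOR - QRY: 1+1+9 = 11
IVY - VLY - SUM - QRY: 1+7+6 = 14
Cheapest is IVY - VLY - TOR - QRY at $11.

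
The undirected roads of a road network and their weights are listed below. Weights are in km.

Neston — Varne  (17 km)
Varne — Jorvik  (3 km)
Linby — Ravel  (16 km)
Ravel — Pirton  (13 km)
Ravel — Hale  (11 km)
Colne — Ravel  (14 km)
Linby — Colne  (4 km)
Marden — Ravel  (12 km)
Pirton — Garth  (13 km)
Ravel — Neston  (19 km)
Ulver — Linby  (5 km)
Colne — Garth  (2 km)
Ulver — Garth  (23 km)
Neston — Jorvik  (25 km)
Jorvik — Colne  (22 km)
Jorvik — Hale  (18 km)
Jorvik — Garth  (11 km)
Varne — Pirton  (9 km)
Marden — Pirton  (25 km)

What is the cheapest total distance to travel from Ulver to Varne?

25 km

Compare a few routes:
Ulver - Linby - Colne - Garth - Jorvik - Varne: 5+4+2+11+3 = 25
Ulver - Linby - Colne - Garth - Pirton - Varne: 5+4+2+13+9 = 33
The minimum is 25 km via Ulver - Linby - Colne - Garth - Jorvik - Varne.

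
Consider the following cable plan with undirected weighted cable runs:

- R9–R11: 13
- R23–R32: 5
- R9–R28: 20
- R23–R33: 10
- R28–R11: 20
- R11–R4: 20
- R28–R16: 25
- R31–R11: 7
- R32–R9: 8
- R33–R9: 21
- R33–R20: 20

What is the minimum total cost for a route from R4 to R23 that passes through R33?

64

Shortest R4→R33: R4 → R11 → R9 → R33 = 54
Shortest R33→R23: R33 → R23 = 10
Total via R33: 54 + 10 = 64.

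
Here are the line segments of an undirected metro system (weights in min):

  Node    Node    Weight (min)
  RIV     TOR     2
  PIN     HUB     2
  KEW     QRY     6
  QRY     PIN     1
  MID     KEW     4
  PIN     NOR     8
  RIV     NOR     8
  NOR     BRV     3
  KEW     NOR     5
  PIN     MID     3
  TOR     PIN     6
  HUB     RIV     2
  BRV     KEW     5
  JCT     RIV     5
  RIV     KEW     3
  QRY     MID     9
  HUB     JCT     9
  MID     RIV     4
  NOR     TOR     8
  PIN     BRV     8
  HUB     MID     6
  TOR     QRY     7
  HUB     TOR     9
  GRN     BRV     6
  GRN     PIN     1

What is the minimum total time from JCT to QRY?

Settle nodes by increasing distance from JCT:
JCT: 0
RIV: 5  (via JCT)
TOR: 7  (via RIV)
HUB: 7  (via RIV)
KEW: 8  (via RIV)
MID: 9  (via RIV)
PIN: 9  (via HUB)
GRN: 10  (via PIN)
QRY: 10  (via PIN)
Shortest route: JCT–RIV–HUB–PIN–QRY = 10 min.

10 min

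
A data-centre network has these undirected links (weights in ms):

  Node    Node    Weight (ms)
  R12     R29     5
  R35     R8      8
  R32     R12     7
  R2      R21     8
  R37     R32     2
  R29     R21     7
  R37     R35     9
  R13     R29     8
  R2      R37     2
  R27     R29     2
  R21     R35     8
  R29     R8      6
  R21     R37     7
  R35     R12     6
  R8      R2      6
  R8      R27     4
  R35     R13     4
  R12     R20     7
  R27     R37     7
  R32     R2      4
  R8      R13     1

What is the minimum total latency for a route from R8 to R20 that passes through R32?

Shortest R8→R32: R8–R2–R32 = 10
Shortest R32→R20: R32–R12–R20 = 14
Total via R32: 10 + 14 = 24 ms.

24 ms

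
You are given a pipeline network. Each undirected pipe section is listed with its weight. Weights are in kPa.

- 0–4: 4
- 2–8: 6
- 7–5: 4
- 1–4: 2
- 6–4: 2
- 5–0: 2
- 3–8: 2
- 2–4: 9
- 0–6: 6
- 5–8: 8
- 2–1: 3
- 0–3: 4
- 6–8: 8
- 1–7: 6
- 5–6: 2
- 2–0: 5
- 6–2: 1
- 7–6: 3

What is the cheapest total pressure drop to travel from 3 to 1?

Shortest distances from 3:
3: 0
8: 2  (via 3)
0: 4  (via 3)
5: 6  (via 0)
2: 8  (via 8)
4: 8  (via 0)
6: 8  (via 5)
1: 10  (via 4)
Shortest route: 3 → 0 → 4 → 1 = 10 kPa.

10 kPa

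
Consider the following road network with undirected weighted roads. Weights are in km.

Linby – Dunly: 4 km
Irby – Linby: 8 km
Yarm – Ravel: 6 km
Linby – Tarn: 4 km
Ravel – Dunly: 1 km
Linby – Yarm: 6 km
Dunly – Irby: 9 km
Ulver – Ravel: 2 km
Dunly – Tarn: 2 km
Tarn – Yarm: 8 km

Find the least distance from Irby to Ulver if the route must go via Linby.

15 km

Best Irby to Linby: Irby–Linby costing 8
Best Linby to Ulver: Linby–Dunly–Ravel–Ulver costing 7
Total via Linby: 8 + 7 = 15 km.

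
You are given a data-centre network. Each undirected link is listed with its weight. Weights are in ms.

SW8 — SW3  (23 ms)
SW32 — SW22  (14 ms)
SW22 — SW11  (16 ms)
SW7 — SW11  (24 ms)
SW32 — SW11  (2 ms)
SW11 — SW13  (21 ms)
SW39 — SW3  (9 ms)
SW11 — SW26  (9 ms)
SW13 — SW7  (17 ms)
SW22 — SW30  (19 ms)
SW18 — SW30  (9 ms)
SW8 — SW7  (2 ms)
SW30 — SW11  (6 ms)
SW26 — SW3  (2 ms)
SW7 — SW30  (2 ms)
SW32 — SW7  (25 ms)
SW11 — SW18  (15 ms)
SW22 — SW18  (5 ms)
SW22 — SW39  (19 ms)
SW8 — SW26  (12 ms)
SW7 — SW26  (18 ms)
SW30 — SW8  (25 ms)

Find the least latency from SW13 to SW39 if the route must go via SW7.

42 ms

Best SW13 to SW7: SW13 → SW7 costing 17
Best SW7 to SW39: SW7 → SW8 → SW26 → SW3 → SW39 costing 25
Total via SW7: 17 + 25 = 42 ms.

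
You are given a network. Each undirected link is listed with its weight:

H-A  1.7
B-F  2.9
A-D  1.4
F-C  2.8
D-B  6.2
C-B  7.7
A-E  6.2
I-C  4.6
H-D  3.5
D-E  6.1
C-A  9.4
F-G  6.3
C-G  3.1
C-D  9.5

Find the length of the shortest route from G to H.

Running Dijkstra from G:
G: 0
C: 3.1  (via G)
F: 5.9  (via C)
I: 7.7  (via C)
B: 8.8  (via F)
A: 12.5  (via C)
D: 12.6  (via C)
H: 14.2  (via A)
Shortest route: G → C → A → H = 14.2.

14.2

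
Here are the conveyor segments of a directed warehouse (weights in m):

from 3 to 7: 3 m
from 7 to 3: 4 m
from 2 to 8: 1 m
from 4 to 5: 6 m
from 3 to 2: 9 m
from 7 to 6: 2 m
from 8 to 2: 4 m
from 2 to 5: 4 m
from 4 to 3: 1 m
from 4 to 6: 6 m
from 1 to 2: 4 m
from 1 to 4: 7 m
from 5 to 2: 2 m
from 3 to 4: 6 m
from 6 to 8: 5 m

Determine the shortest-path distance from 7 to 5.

Enumerating some paths:
7 - 6 - 8 - 2 - 5: 2+5+4+4 = 15
7 - 3 - 4 - 5: 4+6+6 = 16
The minimum is 15 m via 7 - 6 - 8 - 2 - 5.

15 m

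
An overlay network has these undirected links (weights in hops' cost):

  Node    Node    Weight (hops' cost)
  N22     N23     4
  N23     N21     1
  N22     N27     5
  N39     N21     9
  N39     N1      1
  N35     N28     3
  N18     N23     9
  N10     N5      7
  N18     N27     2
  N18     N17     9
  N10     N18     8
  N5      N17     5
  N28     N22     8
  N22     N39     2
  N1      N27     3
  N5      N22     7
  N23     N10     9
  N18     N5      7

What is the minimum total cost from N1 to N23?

Shortest distances from N1:
N1: 0
N39: 1  (via N1)
N27: 3  (via N1)
N22: 3  (via N39)
N18: 5  (via N27)
N23: 7  (via N22)
Shortest route: N1 → N39 → N22 → N23 = 7 hops' cost.

7 hops' cost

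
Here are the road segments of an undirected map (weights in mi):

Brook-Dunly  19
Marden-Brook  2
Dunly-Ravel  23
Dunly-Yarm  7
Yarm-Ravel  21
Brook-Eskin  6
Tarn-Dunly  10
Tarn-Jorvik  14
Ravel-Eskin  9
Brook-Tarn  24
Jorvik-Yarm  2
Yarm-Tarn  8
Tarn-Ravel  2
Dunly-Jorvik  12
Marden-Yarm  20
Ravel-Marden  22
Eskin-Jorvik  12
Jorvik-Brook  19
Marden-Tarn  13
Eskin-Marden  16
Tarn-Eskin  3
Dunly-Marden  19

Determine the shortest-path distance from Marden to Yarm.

19 mi

Candidate routes:
Marden–Yarm: 20 = 20
Marden–Brook–Eskin–Tarn–Yarm: 2+6+3+8 = 19
Cheapest is Marden–Brook–Eskin–Tarn–Yarm at 19 mi.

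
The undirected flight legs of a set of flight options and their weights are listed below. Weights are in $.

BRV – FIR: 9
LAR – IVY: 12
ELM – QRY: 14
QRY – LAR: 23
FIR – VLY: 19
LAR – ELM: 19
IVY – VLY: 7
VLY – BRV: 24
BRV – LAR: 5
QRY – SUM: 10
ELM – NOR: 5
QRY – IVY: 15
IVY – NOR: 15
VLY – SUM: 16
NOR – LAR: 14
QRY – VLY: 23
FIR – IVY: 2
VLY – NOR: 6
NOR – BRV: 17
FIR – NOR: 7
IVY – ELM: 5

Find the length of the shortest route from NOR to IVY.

$9

Enumerating some paths:
NOR–VLY–IVY: 6+7 = 13
NOR–FIR–IVY: 7+2 = 9
NOR–ELM–IVY: 5+5 = 10
Cheapest is NOR–FIR–IVY at $9.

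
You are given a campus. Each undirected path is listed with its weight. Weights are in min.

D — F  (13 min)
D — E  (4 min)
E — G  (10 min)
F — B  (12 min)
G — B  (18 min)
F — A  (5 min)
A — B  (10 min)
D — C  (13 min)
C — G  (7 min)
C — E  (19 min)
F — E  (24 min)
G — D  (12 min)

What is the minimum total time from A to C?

Enumerating some paths:
A - F - D - C: 5+13+13 = 31
A - B - G - C: 10+18+7 = 35
Cheapest is A - F - D - C at 31 min.

31 min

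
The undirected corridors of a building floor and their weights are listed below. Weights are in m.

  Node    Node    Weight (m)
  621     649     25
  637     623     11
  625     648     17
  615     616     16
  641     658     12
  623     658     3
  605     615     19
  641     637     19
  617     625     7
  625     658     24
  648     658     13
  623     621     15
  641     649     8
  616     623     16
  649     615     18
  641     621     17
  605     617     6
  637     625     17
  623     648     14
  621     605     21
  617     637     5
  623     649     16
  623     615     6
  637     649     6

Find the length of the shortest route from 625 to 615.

Candidate routes:
625 → 617 → 637 → 623 → 615: 7+5+11+6 = 29
625 → 617 → 605 → 615: 7+6+19 = 32
The minimum is 29 m via 625 → 617 → 637 → 623 → 615.

29 m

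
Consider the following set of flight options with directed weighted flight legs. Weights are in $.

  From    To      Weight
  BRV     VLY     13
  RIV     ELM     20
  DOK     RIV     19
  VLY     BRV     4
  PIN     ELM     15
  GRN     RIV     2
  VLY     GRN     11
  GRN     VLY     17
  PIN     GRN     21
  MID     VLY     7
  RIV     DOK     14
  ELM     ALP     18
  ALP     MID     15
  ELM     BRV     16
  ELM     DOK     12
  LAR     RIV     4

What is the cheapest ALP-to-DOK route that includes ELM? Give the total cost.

$67

Shortest ALP→ELM: ALP → MID → VLY → GRN → RIV → ELM = 55
Best ELM to DOK: ELM → DOK costing 12
Total via ELM: 55 + 12 = $67.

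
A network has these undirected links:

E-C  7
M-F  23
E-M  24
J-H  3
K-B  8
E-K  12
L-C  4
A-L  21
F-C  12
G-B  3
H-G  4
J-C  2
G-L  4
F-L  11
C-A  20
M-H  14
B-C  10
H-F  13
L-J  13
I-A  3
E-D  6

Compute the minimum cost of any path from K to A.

Enumerating some paths:
K - E - C - A: 12+7+20 = 39
K - B - G - L - A: 8+3+4+21 = 36
K - B - C - A: 8+10+20 = 38
K - B - G - L - C - A: 8+3+4+4+20 = 39
The minimum is 36 via K - B - G - L - A.

36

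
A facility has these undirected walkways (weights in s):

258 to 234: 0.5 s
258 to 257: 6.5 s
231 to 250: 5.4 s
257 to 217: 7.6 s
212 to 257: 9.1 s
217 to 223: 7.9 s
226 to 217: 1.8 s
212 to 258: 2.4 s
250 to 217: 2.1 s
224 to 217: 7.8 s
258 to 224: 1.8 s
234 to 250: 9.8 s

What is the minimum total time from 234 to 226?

11.9 s

Candidate routes:
234–250–217–226: 9.8+2.1+1.8 = 13.7
234–258–257–217–226: 0.5+6.5+7.6+1.8 = 16.4
234–258–224–217–226: 0.5+1.8+7.8+1.8 = 11.9
The minimum is 11.9 s via 234–258–224–217–226.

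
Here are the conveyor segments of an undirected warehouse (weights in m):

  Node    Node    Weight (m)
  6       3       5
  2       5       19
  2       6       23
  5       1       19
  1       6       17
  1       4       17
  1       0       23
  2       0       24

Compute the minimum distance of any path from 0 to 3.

45 m

Candidate routes:
0–2–6–3: 24+23+5 = 52
0–2–5–1–6–3: 24+19+19+17+5 = 84
0–1–6–3: 23+17+5 = 45
The minimum is 45 m via 0–1–6–3.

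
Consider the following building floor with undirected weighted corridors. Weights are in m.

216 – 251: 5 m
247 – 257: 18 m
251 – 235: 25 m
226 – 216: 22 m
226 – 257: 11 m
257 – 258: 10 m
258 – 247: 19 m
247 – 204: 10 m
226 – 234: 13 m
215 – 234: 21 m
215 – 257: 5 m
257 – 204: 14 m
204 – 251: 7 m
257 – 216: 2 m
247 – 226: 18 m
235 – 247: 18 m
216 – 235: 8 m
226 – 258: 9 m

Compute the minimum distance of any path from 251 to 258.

Running Dijkstra from 251:
251: 0
216: 5  (via 251)
257: 7  (via 216)
204: 7  (via 251)
215: 12  (via 257)
235: 13  (via 216)
247: 17  (via 204)
258: 17  (via 257)
Shortest route: 251 → 216 → 257 → 258 = 17 m.

17 m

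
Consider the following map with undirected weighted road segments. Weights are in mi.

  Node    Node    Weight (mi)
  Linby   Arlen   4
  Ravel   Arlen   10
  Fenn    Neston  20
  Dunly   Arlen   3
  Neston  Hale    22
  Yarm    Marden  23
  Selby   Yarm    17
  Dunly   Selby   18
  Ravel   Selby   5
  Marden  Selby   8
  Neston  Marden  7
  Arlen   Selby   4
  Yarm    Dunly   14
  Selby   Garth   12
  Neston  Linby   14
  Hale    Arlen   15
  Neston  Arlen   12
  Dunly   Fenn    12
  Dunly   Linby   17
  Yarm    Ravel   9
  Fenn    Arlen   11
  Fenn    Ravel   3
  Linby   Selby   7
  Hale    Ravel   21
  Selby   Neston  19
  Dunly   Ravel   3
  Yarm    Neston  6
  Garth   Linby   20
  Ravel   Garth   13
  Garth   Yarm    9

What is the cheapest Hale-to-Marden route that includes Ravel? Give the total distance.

34 mi

Shortest Hale→Ravel: Hale–Ravel = 21
Shortest Ravel→Marden: Ravel–Selby–Marden = 13
Total via Ravel: 21 + 13 = 34 mi.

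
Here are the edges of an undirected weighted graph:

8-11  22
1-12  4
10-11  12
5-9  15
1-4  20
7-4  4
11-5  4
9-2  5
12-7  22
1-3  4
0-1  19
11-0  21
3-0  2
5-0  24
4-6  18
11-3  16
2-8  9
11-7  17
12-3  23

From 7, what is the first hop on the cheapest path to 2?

11

Compare a few routes:
7 → 4 → 1 → 3 → 11 → 5 → 9 → 2: 4+20+4+16+4+15+5 = 68
7 → 11 → 5 → 9 → 2: 17+4+15+5 = 41
7 → 11 → 8 → 2: 17+22+9 = 48
The minimum is 41 via 7 → 11 → 5 → 9 → 2.
So from 7 the first move is to 11.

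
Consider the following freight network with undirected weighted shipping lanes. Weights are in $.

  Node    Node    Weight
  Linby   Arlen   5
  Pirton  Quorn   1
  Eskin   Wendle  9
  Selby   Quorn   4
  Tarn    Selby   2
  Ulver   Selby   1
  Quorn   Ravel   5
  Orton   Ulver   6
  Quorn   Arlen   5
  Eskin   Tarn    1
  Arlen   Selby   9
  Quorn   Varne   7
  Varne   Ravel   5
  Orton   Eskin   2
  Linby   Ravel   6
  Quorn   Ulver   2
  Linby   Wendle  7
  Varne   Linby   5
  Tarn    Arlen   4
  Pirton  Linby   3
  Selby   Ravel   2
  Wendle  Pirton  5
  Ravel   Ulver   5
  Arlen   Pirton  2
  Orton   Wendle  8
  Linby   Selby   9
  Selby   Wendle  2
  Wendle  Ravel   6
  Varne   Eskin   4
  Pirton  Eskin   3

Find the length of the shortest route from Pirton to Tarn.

$4

Compare a few routes:
Pirton–Eskin–Tarn: 3+1 = 4
Pirton–Arlen–Tarn: 2+4 = 6
Cheapest is Pirton–Eskin–Tarn at $4.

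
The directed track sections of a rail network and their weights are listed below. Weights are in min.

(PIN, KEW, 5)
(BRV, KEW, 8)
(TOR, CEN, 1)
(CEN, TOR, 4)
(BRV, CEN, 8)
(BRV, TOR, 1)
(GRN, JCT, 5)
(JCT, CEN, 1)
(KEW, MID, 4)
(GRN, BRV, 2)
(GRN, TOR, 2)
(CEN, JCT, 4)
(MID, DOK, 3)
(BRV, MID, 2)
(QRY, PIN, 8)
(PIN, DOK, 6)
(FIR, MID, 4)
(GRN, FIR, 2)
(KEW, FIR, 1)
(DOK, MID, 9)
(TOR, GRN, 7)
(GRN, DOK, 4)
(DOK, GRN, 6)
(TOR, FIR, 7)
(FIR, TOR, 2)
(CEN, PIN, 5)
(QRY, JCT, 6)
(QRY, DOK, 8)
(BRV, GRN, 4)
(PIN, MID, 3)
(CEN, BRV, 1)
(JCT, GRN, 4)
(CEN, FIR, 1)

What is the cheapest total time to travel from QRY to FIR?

Candidate routes:
QRY–JCT–CEN–FIR: 6+1+1 = 8
QRY–JCT–CEN–BRV–GRN–FIR: 6+1+1+4+2 = 14
QRY–JCT–GRN–FIR: 6+4+2 = 12
QRY–PIN–KEW–FIR: 8+5+1 = 14
Cheapest is QRY–JCT–CEN–FIR at 8 min.

8 min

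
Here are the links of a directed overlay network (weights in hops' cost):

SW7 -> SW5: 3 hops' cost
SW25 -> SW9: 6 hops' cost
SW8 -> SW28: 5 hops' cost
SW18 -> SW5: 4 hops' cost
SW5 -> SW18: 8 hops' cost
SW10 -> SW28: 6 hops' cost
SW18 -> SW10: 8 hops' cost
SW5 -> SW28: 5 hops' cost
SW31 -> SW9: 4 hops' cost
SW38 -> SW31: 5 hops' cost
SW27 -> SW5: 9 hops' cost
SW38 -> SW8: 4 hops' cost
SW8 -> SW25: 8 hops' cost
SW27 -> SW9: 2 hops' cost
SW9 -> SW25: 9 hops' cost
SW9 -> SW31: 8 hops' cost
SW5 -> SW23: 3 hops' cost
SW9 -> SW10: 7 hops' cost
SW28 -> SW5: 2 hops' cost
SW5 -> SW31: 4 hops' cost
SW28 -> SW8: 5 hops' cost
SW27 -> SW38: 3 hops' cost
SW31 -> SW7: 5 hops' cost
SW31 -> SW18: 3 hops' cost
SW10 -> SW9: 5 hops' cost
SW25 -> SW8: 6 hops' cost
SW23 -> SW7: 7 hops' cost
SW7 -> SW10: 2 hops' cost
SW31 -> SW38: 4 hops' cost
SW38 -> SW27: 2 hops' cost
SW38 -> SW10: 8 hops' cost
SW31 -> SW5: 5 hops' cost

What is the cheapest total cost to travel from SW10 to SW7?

17 hops' cost

Running Dijkstra from SW10:
SW10: 0
SW9: 5  (via SW10)
SW28: 6  (via SW10)
SW5: 8  (via SW28)
SW23: 11  (via SW5)
SW8: 11  (via SW28)
SW31: 12  (via SW5)
SW25: 14  (via SW9)
SW18: 15  (via SW31)
SW38: 16  (via SW31)
SW7: 17  (via SW31)
Shortest route: SW10–SW28–SW5–SW31–SW7 = 17 hops' cost.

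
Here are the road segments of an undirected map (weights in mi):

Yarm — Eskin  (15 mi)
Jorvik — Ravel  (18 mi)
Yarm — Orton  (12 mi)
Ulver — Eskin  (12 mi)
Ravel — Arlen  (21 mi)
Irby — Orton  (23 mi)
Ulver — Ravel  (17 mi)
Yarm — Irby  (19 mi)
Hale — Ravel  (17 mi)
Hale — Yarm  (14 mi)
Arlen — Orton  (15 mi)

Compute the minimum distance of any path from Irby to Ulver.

Running Dijkstra from Irby:
Irby: 0
Yarm: 19  (via Irby)
Orton: 23  (via Irby)
Hale: 33  (via Yarm)
Eskin: 34  (via Yarm)
Arlen: 38  (via Orton)
Ulver: 46  (via Eskin)
Shortest route: Irby–Yarm–Eskin–Ulver = 46 mi.

46 mi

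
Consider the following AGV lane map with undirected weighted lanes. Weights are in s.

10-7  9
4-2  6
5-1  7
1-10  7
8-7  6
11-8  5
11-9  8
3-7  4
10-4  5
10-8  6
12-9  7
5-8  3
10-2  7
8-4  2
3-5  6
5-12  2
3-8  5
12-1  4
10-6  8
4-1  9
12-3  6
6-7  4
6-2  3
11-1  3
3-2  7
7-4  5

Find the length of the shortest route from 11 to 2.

Enumerating some paths:
11 → 8 → 3 → 2: 5+5+7 = 17
11 → 8 → 4 → 2: 5+2+6 = 13
11 → 1 → 10 → 2: 3+7+7 = 17
11 → 8 → 7 → 6 → 2: 5+6+4+3 = 18
The minimum is 13 s via 11 → 8 → 4 → 2.

13 s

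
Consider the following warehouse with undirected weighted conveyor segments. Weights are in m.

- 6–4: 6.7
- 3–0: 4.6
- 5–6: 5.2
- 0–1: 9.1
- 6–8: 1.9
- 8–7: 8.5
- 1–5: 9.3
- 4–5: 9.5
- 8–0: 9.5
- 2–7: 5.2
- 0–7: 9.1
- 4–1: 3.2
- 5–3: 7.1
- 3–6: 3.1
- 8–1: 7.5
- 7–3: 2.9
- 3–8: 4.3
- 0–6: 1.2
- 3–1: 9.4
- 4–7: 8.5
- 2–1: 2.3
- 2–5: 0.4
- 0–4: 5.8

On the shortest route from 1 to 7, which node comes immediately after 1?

Compare a few routes:
1 → 2 → 7: 2.3+5.2 = 7.5
1 → 4 → 7: 3.2+8.5 = 11.7
Cheapest is 1 → 2 → 7 at 7.5 m.
So from 1 the first move is to 2.

2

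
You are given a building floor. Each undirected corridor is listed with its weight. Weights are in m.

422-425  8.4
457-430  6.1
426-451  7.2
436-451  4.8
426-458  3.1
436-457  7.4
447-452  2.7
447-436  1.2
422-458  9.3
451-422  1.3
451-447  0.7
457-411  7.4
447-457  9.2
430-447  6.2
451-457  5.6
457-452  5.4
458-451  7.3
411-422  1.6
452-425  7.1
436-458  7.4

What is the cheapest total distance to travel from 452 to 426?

10.6 m

Enumerating some paths:
452 → 447 → 451 → 426: 2.7+0.7+7.2 = 10.6
452 → 447 → 451 → 458 → 426: 2.7+0.7+7.3+3.1 = 13.8
Cheapest is 452 → 447 → 451 → 426 at 10.6 m.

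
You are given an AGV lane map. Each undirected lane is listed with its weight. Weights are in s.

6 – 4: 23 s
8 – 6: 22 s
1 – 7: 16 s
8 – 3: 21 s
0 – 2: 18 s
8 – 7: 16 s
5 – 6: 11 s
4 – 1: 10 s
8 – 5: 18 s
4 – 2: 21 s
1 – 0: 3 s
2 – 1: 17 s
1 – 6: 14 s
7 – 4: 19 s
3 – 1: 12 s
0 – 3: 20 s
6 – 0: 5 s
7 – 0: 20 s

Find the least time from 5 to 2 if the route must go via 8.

Best 5 to 8: 5 → 8 costing 18
Shortest 8→2: 8 → 6 → 0 → 2 = 45
Total via 8: 18 + 45 = 63 s.

63 s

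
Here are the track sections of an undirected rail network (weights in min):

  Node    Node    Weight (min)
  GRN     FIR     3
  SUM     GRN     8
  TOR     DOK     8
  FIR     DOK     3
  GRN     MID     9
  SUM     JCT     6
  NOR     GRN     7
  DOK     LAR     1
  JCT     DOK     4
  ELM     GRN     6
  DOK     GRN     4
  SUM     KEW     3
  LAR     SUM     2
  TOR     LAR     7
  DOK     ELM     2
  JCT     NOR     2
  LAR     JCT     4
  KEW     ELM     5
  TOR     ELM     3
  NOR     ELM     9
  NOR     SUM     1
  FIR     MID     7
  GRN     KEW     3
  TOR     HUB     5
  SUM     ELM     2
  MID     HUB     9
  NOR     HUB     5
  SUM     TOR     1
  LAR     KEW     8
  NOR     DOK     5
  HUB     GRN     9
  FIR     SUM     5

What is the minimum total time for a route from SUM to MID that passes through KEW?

Shortest SUM→KEW: SUM–KEW = 3
Best KEW to MID: KEW–GRN–MID costing 12
Total via KEW: 3 + 12 = 15 min.

15 min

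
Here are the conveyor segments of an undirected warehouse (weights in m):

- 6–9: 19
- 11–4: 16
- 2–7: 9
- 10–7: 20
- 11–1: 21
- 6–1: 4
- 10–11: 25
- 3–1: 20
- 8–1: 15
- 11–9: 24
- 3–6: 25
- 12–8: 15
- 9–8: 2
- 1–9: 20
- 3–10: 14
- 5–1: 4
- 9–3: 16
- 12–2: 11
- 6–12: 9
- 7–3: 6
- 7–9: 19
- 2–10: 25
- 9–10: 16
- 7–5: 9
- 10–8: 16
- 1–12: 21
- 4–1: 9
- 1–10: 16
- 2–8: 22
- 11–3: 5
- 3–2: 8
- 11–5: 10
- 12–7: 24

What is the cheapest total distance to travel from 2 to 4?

29 m

Compare a few routes:
2–7–5–1–4: 9+9+4+9 = 31
2–3–11–4: 8+5+16 = 29
The minimum is 29 m via 2–3–11–4.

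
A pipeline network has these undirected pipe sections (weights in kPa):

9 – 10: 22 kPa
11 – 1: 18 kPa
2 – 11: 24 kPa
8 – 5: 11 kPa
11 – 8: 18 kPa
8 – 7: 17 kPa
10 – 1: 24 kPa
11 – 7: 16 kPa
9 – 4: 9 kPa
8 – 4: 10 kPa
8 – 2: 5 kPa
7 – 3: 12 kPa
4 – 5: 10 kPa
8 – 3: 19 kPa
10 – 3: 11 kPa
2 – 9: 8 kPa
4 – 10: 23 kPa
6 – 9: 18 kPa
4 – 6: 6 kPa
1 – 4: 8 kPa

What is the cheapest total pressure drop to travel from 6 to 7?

33 kPa

Compare a few routes:
6–4–8–7: 6+10+17 = 33
6–4–5–8–7: 6+10+11+17 = 44
6–4–9–2–8–7: 6+9+8+5+17 = 45
Cheapest is 6–4–8–7 at 33 kPa.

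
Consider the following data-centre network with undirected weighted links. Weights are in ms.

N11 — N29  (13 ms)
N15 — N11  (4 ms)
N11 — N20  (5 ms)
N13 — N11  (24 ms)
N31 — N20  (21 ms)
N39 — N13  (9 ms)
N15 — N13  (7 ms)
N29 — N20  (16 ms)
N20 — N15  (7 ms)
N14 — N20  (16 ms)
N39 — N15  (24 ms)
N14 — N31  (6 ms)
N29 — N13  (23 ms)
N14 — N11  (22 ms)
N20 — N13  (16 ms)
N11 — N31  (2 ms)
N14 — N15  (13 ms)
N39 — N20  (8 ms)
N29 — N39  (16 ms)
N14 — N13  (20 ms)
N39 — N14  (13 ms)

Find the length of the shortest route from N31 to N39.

15 ms

Enumerating some paths:
N31 → N11 → N20 → N39: 2+5+8 = 15
N31 → N11 → N15 → N20 → N39: 2+4+7+8 = 21
N31 → N14 → N39: 6+13 = 19
Cheapest is N31 → N11 → N20 → N39 at 15 ms.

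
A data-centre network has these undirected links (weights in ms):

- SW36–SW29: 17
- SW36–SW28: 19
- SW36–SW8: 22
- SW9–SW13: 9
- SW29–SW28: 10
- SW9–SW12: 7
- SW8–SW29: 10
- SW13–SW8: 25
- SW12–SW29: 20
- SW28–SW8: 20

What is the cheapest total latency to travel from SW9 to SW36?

Enumerating some paths:
SW9–SW12–SW29–SW36: 7+20+17 = 44
SW9–SW13–SW8–SW36: 9+25+22 = 56
The minimum is 44 ms via SW9–SW12–SW29–SW36.

44 ms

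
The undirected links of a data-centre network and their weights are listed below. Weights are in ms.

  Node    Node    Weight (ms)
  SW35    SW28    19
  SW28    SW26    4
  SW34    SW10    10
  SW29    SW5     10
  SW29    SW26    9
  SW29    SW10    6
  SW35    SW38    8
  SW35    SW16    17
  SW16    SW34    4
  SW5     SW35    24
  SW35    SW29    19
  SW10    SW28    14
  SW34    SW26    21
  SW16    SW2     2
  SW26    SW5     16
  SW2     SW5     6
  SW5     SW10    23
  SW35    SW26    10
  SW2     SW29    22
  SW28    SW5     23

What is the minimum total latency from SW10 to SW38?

Shortest distances from SW10:
SW10: 0
SW29: 6  (via SW10)
SW34: 10  (via SW10)
SW28: 14  (via SW10)
SW16: 14  (via SW34)
SW26: 15  (via SW29)
SW5: 16  (via SW29)
SW2: 16  (via SW16)
SW35: 25  (via SW29)
SW38: 33  (via SW35)
Shortest route: SW10–SW29–SW35–SW38 = 33 ms.

33 ms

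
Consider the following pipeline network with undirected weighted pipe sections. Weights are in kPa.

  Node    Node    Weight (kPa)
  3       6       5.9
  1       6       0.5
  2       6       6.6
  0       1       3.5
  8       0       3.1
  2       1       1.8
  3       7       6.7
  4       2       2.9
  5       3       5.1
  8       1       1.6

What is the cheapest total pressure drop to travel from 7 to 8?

14.7 kPa

Shortest distances from 7:
7: 0
3: 6.7  (via 7)
5: 11.8  (via 3)
6: 12.6  (via 3)
1: 13.1  (via 6)
8: 14.7  (via 1)
Shortest route: 7 → 3 → 6 → 1 → 8 = 14.7 kPa.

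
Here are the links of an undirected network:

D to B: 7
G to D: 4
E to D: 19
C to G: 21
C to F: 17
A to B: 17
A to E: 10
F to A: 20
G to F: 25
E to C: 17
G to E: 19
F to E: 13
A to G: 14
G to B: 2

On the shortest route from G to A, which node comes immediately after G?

Candidate routes:
G - A: 14 = 14
G - B - A: 2+17 = 19
Cheapest is G - A at 14.
So from G the first move is to A.

A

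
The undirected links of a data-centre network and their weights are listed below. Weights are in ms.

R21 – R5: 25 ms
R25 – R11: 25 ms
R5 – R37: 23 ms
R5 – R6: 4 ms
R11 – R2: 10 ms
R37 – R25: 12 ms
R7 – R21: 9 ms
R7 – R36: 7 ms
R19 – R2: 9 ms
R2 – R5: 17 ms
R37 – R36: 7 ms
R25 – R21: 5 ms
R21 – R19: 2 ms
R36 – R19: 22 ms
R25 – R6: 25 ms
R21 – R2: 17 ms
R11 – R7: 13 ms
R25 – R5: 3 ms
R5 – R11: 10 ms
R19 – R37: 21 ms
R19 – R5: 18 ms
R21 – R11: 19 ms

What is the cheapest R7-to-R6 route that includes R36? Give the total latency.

33 ms

Shortest R7→R36: R7 → R36 = 7
Shortest R36→R6: R36 → R37 → R25 → R5 → R6 = 26
Total via R36: 7 + 26 = 33 ms.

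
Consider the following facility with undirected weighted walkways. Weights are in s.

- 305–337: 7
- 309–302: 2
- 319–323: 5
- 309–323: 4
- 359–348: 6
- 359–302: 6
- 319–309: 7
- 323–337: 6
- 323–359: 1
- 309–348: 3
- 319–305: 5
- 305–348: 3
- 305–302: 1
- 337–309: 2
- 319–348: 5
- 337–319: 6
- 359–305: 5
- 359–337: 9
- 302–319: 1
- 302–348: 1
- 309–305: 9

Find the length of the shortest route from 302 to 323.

Shortest distances from 302:
302: 0
348: 1  (via 302)
305: 1  (via 302)
319: 1  (via 302)
309: 2  (via 302)
337: 4  (via 309)
359: 6  (via 302)
323: 6  (via 319)
Shortest route: 302 → 319 → 323 = 6 s.

6 s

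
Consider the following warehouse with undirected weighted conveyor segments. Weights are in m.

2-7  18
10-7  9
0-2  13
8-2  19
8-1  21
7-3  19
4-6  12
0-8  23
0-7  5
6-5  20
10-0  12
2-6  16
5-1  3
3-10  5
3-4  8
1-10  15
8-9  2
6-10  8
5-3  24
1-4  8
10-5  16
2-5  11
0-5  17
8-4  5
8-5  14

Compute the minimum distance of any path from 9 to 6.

Settle nodes by increasing distance from 9:
9: 0
8: 2  (via 9)
4: 7  (via 8)
1: 15  (via 4)
3: 15  (via 4)
5: 16  (via 8)
6: 19  (via 4)
Shortest route: 9–8–4–6 = 19 m.

19 m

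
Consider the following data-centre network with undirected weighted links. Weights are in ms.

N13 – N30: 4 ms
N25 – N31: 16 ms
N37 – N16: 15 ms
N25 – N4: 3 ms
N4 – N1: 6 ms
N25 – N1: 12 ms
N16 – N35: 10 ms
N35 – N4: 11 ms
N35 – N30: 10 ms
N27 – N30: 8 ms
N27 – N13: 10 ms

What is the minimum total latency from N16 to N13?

Settle nodes by increasing distance from N16:
N16: 0
N35: 10  (via N16)
N37: 15  (via N16)
N30: 20  (via N35)
N4: 21  (via N35)
N25: 24  (via N4)
N13: 24  (via N30)
Shortest route: N16–N35–N30–N13 = 24 ms.

24 ms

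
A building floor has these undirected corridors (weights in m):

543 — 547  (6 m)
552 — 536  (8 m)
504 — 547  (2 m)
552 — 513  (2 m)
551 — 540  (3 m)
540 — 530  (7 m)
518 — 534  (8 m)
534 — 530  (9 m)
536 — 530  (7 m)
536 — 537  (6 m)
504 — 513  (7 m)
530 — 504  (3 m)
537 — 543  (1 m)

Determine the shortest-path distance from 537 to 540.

19 m

Enumerating some paths:
537 → 543 → 547 → 504 → 530 → 540: 1+6+2+3+7 = 19
537 → 536 → 530 → 540: 6+7+7 = 20
Cheapest is 537 → 543 → 547 → 504 → 530 → 540 at 19 m.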